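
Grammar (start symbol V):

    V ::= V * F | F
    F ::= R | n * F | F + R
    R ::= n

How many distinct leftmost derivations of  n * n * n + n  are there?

7

Parse trees for n * n * n + n:
  [V [V [F [R n]]] * [F n * [F [F [R n]] + [R n]]]]
  [V [V [F [R n]]] * [F [F n * [F [R n]]] + [R n]]]
  [V [V [V [F [R n]]] * [F [R n]]] * [F [F [R n]] + [R n]]]
  [V [V [F n * [F [R n]]]] * [F [F [R n]] + [R n]]]
  [V [F n * [F n * [F [F [R n]] + [R n]]]]]
  [V [F n * [F [F n * [F [R n]]] + [R n]]]]
  [V [F [F n * [F n * [F [R n]]]] + [R n]]]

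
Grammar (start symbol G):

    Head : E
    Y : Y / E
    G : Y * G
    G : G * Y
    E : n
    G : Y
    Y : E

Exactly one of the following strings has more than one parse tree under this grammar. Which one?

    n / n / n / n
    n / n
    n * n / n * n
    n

n / n / n / n: 1 tree
n / n: 1 tree
n * n / n * n: 4 trees
n: 1 tree

n * n / n * n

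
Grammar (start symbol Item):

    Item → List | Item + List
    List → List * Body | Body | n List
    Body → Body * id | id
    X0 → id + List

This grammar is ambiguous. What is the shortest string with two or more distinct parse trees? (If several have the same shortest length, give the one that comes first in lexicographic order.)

length 1: no string has ≥2 trees
length 2: no string has ≥2 trees
length 3: id * id has 2 parse trees

Two derivations of id * id:
  Item ⇒ List ⇒ List * Body ⇒ Body * Body ⇒ id * Body ⇒ id * id
  Item ⇒ List ⇒ Body ⇒ Body * id ⇒ id * id

id * id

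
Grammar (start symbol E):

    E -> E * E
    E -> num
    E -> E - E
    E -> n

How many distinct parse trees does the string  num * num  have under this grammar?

Parse trees for num * num:
  [E [E num] * [E num]]

1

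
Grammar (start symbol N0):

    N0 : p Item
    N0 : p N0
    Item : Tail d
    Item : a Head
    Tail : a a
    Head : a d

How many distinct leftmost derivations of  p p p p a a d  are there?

2

Parse trees for p p p p a a d:
  [N0 p [N0 p [N0 p [N0 p [Item [Tail a a] d]]]]]
  [N0 p [N0 p [N0 p [N0 p [Item a [Head a d]]]]]]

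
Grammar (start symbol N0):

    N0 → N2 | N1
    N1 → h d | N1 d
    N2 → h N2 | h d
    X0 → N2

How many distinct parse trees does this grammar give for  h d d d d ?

1

Parse trees for h d d d d:
  [N0 [N1 [N1 [N1 [N1 h d] d] d] d]]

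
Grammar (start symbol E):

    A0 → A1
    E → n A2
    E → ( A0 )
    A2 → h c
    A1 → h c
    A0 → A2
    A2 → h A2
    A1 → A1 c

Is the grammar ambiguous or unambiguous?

Ambiguous

Witness: ( h c )

Derivation 1: E ⇒ ( A0 ) ⇒ ( A1 ) ⇒ ( h c )
Derivation 2: E ⇒ ( A0 ) ⇒ ( A2 ) ⇒ ( h c )

Two distinct leftmost derivations for the same string.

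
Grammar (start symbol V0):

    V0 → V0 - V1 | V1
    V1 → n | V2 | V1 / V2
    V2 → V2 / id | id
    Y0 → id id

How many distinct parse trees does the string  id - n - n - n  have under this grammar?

Parse trees for id - n - n - n:
  [V0 [V0 [V0 [V0 [V1 [V2 id]]] - [V1 n]] - [V1 n]] - [V1 n]]

1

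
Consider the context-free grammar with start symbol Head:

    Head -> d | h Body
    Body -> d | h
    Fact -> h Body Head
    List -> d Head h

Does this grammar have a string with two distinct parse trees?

Only Head, Body are reachable from Head; ignoring the rest: Each reachable nonterminal has at most one production per leading terminal, and all productions are right-linear; the derivation is determined token-by-token.

Unambiguous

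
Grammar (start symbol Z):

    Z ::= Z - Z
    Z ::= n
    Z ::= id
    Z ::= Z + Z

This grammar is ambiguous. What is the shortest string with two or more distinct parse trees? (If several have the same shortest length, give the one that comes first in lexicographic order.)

length 1: no string has ≥2 trees
length 3: no string has ≥2 trees
length 5: id + id + id has 2 parse trees

Two derivations of id + id + id:
  Z ⇒ Z + Z ⇒ id + Z ⇒ id + Z + Z ⇒ id + id + Z ⇒ id + id + id
  Z ⇒ Z + Z ⇒ Z + Z + Z ⇒ id + Z + Z ⇒ id + id + Z ⇒ id + id + id

id + id + id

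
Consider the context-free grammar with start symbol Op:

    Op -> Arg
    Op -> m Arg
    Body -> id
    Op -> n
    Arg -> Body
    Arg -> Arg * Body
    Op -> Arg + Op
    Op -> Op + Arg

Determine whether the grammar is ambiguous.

Witness: id + id

Derivation 1: Op ⇒ Arg + Op ⇒ Body + Op ⇒ id + Op ⇒ id + Arg ⇒ id + Body ⇒ id + id
Derivation 2: Op ⇒ Op + Arg ⇒ Arg + Arg ⇒ Body + Arg ⇒ id + Arg ⇒ id + Body ⇒ id + id

Two distinct leftmost derivations for the same string.

Ambiguous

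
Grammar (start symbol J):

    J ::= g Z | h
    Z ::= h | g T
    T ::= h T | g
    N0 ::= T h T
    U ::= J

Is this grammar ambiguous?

Only J, Z, T are reachable from J; ignoring the rest: The reachable rules are right-linear with at most one rule per (nonterminal, next-terminal) pair. Each input token forces the next rule, so parsing is deterministic.

Unambiguous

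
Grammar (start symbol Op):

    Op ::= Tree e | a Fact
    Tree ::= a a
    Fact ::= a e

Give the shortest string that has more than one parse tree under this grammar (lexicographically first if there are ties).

a a e

length 3: a a e has 2 parse trees

Two derivations of a a e:
  Op ⇒ Tree e ⇒ a a e
  Op ⇒ a Fact ⇒ a a e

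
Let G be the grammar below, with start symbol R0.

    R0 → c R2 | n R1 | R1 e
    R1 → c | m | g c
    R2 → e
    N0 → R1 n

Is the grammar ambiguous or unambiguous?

Witness: c e

Derivation 1: R0 ⇒ c R2 ⇒ c e
Derivation 2: R0 ⇒ R1 e ⇒ c e

Two distinct leftmost derivations for the same string.

Ambiguous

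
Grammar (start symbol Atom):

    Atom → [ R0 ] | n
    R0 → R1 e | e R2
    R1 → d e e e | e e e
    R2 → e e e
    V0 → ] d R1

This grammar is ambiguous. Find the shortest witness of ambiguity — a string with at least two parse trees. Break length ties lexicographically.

[ e e e e ]

length 1: no string has ≥2 trees
length 6: [ e e e e ] has 2 parse trees

Two derivations of [ e e e e ]:
  Atom ⇒ [ R0 ] ⇒ [ R1 e ] ⇒ [ e e e e ]
  Atom ⇒ [ R0 ] ⇒ [ e R2 ] ⇒ [ e e e e ]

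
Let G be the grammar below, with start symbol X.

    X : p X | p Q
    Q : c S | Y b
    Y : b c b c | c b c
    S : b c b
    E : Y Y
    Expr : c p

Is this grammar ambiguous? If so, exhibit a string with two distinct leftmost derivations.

Witness: p c b c b

Derivation 1: X ⇒ p Q ⇒ p c S ⇒ p c b c b
Derivation 2: X ⇒ p Q ⇒ p Y b ⇒ p c b c b

Two distinct leftmost derivations for the same string.

Ambiguous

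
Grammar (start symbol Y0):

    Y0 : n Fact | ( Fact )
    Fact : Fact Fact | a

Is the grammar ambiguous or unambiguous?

Witness: n a a a

Derivation 1: Y0 ⇒ n Fact ⇒ n Fact Fact ⇒ n Fact Fact Fact ⇒ n a Fact Fact ⇒ n a a Fact ⇒ n a a a
Derivation 2: Y0 ⇒ n Fact ⇒ n Fact Fact ⇒ n a Fact ⇒ n a Fact Fact ⇒ n a a Fact ⇒ n a a a

Two distinct leftmost derivations for the same string.

Ambiguous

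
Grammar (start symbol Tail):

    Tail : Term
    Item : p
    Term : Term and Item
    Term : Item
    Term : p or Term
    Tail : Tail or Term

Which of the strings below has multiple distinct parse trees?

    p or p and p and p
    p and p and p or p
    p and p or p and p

p or p and p and p: 4 trees
p and p and p or p: 1 tree
p and p or p and p: 1 tree

p or p and p and p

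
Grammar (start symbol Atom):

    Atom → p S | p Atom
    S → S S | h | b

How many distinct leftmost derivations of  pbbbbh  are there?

Parse trees for pbbbbh (showing first 6 of 14):
  [Atom p [S [S b] [S [S b] [S [S b] [S [S b] [S h]]]]]]
  [Atom p [S [S b] [S [S b] [S [S [S b] [S b]] [S h]]]]]
  [Atom p [S [S b] [S [S [S b] [S b]] [S [S b] [S h]]]]]
  [Atom p [S [S b] [S [S [S b] [S [S b] [S b]]] [S h]]]]
  [Atom p [S [S b] [S [S [S [S b] [S b]] [S b]] [S h]]]]
  [Atom p [S [S [S b] [S b]] [S [S b] [S [S b] [S h]]]]]

14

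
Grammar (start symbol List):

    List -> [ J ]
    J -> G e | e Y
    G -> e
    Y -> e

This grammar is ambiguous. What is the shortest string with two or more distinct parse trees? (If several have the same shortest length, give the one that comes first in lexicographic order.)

length 4: [ e e ] has 2 parse trees

Two derivations of [ e e ]:
  List ⇒ [ J ] ⇒ [ G e ] ⇒ [ e e ]
  List ⇒ [ J ] ⇒ [ e Y ] ⇒ [ e e ]

[ e e ]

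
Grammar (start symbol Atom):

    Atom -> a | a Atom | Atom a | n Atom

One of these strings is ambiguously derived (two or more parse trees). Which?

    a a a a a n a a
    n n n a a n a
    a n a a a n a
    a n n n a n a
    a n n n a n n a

a a a a a n a a: 8 trees
n n n a a n a: 1 tree
a n a a a n a: 1 tree
a n n n a n a: 1 tree
a n n n a n n a: 1 tree

a a a a a n a a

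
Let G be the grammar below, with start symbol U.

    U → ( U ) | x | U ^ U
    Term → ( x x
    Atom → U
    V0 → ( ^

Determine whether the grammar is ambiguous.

Witness: x ^ x ^ x

Derivation 1: U ⇒ U ^ U ⇒ x ^ U ⇒ x ^ U ^ U ⇒ x ^ x ^ U ⇒ x ^ x ^ x
Derivation 2: U ⇒ U ^ U ⇒ U ^ U ^ U ⇒ x ^ U ^ U ⇒ x ^ x ^ U ⇒ x ^ x ^ x

Two distinct leftmost derivations for the same string.

Ambiguous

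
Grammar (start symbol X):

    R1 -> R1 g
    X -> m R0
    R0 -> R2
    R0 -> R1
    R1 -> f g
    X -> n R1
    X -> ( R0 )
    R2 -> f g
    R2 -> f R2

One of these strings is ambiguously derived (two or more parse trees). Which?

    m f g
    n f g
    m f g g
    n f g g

m f g

m f g: 2 trees
n f g: 1 tree
m f g g: 1 tree
n f g g: 1 tree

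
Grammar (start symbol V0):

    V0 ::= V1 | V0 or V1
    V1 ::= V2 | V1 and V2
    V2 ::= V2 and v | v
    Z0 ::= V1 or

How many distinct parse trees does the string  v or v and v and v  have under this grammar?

Parse trees for v or v and v and v:
  [V0 [V0 [V1 [V2 v]]] or [V1 [V2 [V2 [V2 v] and v] and v]]]
  [V0 [V0 [V1 [V2 v]]] or [V1 [V1 [V2 v]] and [V2 [V2 v] and v]]]
  [V0 [V0 [V1 [V2 v]]] or [V1 [V1 [V2 [V2 v] and v]] and [V2 v]]]
  [V0 [V0 [V1 [V2 v]]] or [V1 [V1 [V1 [V2 v]] and [V2 v]] and [V2 v]]]

4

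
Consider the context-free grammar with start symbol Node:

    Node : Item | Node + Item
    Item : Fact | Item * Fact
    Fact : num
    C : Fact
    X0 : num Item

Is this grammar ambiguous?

Only Node, Item, Fact are reachable from Node; ignoring the rest: Node → Node + Item | Item  ;  Item → Item * Fact | Fact  — a left-associative chain with Fact at the bottom. Each string factors uniquely by precedence.

Unambiguous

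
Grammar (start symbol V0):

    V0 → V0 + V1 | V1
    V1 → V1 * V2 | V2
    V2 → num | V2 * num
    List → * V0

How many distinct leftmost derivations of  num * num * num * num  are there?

8

Parse trees for num * num * num * num:
  [V0 [V1 [V1 [V2 num]] * [V2 [V2 [V2 num] * num] * num]]]
  [V0 [V1 [V1 [V1 [V2 num]] * [V2 num]] * [V2 [V2 num] * num]]]
  [V0 [V1 [V1 [V2 [V2 num] * num]] * [V2 [V2 num] * num]]]
  [V0 [V1 [V1 [V1 [V2 num]] * [V2 [V2 num] * num]] * [V2 num]]]
  [V0 [V1 [V1 [V1 [V1 [V2 num]] * [V2 num]] * [V2 num]] * [V2 num]]]
  [V0 [V1 [V1 [V1 [V2 [V2 num] * num]] * [V2 num]] * [V2 num]]]
  [V0 [V1 [V1 [V2 [V2 [V2 num] * num] * num]] * [V2 num]]]
  [V0 [V1 [V2 [V2 [V2 [V2 num] * num] * num] * num]]]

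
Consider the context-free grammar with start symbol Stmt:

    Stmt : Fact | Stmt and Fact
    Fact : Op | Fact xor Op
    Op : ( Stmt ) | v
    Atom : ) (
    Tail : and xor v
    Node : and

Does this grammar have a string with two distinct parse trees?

Unambiguous

Only Stmt, Fact, Op are reachable from Stmt; ignoring the rest: This is a standard precedence ladder (Stmt over Fact over Op), with each level left-recursive on its own operator ('and' at Stmt, 'xor' at Fact). That structure is LR(1), hence unambiguous.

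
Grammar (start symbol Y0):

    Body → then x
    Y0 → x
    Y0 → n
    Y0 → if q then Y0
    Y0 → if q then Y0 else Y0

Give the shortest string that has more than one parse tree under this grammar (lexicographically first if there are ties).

length 1: no string has ≥2 trees
length 4: no string has ≥2 trees
length 6: no string has ≥2 trees
length 7: no string has ≥2 trees
length 9: if q then if q then n else n has 2 parse trees

Two derivations of if q then if q then n else n:
  Y0 ⇒ if q then Y0 ⇒ if q then if q then Y0 else Y0 ⇒ if q then if q then n else Y0 ⇒ if q then if q then n else n
  Y0 ⇒ if q then Y0 else Y0 ⇒ if q then if q then Y0 else Y0 ⇒ if q then if q then n else Y0 ⇒ if q then if q then n else n

if q then if q then n else n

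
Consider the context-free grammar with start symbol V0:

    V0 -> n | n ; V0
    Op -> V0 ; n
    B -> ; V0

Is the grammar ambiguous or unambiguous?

Unambiguous

Only V0 is reachable from V0; ignoring the rest: Right-recursive list with a separator: after each atom, whether the separator follows determines the rule. One parse per string.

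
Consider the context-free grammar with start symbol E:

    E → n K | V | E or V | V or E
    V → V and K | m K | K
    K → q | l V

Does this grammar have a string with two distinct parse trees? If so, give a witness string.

Witness: q or q

Derivation 1: E ⇒ E or V ⇒ V or V ⇒ K or V ⇒ q or V ⇒ q or K ⇒ q or q
Derivation 2: E ⇒ V or E ⇒ K or E ⇒ q or E ⇒ q or V ⇒ q or K ⇒ q or q

Two distinct leftmost derivations for the same string.

Ambiguous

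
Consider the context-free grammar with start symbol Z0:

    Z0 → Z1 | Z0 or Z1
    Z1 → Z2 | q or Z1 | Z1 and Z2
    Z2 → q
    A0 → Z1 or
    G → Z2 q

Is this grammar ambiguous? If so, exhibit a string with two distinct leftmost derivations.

Witness: q or q

Derivation 1: Z0 ⇒ Z1 ⇒ q or Z1 ⇒ q or Z2 ⇒ q or q
Derivation 2: Z0 ⇒ Z0 or Z1 ⇒ Z1 or Z1 ⇒ Z2 or Z1 ⇒ q or Z1 ⇒ q or Z2 ⇒ q or q

Two distinct leftmost derivations for the same string.

Ambiguous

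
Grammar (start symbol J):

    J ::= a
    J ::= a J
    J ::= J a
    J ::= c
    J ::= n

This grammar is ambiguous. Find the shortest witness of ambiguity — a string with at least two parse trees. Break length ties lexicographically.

a a

length 1: no string has ≥2 trees
length 2: a a has 2 parse trees

Two derivations of a a:
  J ⇒ a J ⇒ a a
  J ⇒ J a ⇒ a a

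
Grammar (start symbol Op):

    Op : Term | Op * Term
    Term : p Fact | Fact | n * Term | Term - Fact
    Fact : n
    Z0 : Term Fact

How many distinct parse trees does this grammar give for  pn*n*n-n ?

3

Parse trees for pn*n*n-n:
  [Op [Op [Term p [Fact n]]] * [Term n * [Term [Term [Fact n]] - [Fact n]]]]
  [Op [Op [Term p [Fact n]]] * [Term [Term n * [Term [Fact n]]] - [Fact n]]]
  [Op [Op [Op [Term p [Fact n]]] * [Term [Fact n]]] * [Term [Term [Fact n]] - [Fact n]]]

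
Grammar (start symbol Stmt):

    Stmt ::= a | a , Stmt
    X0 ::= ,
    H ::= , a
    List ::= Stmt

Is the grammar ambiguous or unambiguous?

(X0, H, List are unreachable from Stmt, so their rules don't affect L(Stmt).) Right-recursive list with a separator: after each atom, whether the separator follows determines the rule. One parse per string.

Unambiguous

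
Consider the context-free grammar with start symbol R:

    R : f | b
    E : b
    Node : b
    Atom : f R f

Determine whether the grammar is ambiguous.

Only R is reachable from R; ignoring the rest: Each reachable nonterminal has at most one production per leading terminal, and all productions are right-linear; the derivation is determined token-by-token.

Unambiguous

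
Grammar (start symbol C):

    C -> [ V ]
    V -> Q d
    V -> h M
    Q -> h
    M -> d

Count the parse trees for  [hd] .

2

Parse trees for [hd]:
  [C [ [V [Q h] d] ]]
  [C [ [V h [M d]] ]]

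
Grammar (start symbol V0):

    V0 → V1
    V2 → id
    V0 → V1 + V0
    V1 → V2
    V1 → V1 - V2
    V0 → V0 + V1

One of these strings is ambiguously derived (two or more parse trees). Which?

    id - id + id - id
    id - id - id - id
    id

id - id + id - id: 2 trees
id - id - id - id: 1 tree
id: 1 tree

id - id + id - id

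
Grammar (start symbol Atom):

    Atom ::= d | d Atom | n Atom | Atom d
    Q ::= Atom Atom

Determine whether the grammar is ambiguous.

Witness: d d

Derivation 1: Atom ⇒ d Atom ⇒ d d
Derivation 2: Atom ⇒ Atom d ⇒ d d

Two distinct leftmost derivations for the same string.

Ambiguous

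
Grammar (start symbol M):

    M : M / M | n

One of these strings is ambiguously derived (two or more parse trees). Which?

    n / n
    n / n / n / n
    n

n / n / n / n

n / n: 1 tree
n / n / n / n: 5 trees
n: 1 tree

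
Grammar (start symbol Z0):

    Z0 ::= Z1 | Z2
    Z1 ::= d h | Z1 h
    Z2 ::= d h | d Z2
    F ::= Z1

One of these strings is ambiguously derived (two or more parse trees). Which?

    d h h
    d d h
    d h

d h h: 1 tree
d d h: 1 tree
d h: 2 trees

d h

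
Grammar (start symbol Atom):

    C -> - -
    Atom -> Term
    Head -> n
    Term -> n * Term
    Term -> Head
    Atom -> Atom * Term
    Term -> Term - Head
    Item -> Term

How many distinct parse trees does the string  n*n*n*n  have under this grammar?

Parse trees for n*n*n*n:
  [Atom [Term n * [Term n * [Term n * [Term [Head n]]]]]]
  [Atom [Atom [Term [Head n]]] * [Term n * [Term n * [Term [Head n]]]]]
  [Atom [Atom [Term n * [Term [Head n]]]] * [Term n * [Term [Head n]]]]
  [Atom [Atom [Atom [Term [Head n]]] * [Term [Head n]]] * [Term n * [Term [Head n]]]]
  [Atom [Atom [Term n * [Term n * [Term [Head n]]]]] * [Term [Head n]]]
  [Atom [Atom [Atom [Term [Head n]]] * [Term n * [Term [Head n]]]] * [Term [Head n]]]
  [Atom [Atom [Atom [Term n * [Term [Head n]]]] * [Term [Head n]]] * [Term [Head n]]]
  [Atom [Atom [Atom [Atom [Term [Head n]]] * [Term [Head n]]] * [Term [Head n]]] * [Term [Head n]]]

8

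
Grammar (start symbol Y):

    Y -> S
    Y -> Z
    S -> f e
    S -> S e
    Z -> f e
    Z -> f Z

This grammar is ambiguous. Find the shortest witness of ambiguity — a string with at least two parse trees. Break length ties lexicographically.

f e

length 2: f e has 2 parse trees

Two derivations of f e:
  Y ⇒ S ⇒ f e
  Y ⇒ Z ⇒ f e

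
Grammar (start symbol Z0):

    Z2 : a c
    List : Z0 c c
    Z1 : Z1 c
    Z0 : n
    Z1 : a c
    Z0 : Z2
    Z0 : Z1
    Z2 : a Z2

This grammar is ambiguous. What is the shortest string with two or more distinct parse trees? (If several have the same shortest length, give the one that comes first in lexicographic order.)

a c

length 1: no string has ≥2 trees
length 2: a c has 2 parse trees

Two derivations of a c:
  Z0 ⇒ Z2 ⇒ a c
  Z0 ⇒ Z1 ⇒ a c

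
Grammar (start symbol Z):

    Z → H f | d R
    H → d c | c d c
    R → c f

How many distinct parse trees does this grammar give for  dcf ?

Parse trees for dcf:
  [Z [H d c] f]
  [Z d [R c f]]

2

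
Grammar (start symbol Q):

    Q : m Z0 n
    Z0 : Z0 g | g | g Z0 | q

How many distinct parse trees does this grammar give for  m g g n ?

Parse trees for m g g n:
  [Q m [Z0 [Z0 g] g] n]
  [Q m [Z0 g [Z0 g]] n]

2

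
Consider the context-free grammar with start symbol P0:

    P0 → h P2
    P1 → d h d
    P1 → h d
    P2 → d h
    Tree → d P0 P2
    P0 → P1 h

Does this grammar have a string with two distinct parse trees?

Witness: h d h

Derivation 1: P0 ⇒ h P2 ⇒ h d h
Derivation 2: P0 ⇒ P1 h ⇒ h d h

Two distinct leftmost derivations for the same string.

Ambiguous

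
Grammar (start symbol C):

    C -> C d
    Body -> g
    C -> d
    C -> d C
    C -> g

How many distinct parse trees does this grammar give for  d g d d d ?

4

Parse trees for d g d d d:
  [C [C [C [C d [C g]] d] d] d]
  [C [C [C d [C [C g] d]] d] d]
  [C [C d [C [C [C g] d] d]] d]
  [C d [C [C [C [C g] d] d] d]]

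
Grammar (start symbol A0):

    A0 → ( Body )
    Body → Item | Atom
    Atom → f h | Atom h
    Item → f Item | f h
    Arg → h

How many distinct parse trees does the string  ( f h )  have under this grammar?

2

Parse trees for ( f h ):
  [A0 ( [Body [Item f h]] )]
  [A0 ( [Body [Atom f h]] )]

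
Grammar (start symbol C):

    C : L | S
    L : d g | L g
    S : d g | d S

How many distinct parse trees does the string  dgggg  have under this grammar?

1

Parse trees for dgggg:
  [C [L [L [L [L d g] g] g] g]]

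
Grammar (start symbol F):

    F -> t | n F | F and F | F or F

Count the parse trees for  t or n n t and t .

4

Parse trees for t or n n t and t:
  [F [F [F t] or [F n [F n [F t]]]] and [F t]]
  [F [F t] or [F n [F n [F [F t] and [F t]]]]]
  [F [F t] or [F n [F [F n [F t]] and [F t]]]]
  [F [F t] or [F [F n [F n [F t]]] and [F t]]]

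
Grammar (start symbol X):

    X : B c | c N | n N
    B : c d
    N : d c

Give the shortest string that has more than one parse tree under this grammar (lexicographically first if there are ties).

c d c

length 3: c d c has 2 parse trees

Two derivations of c d c:
  X ⇒ B c ⇒ c d c
  X ⇒ c N ⇒ c d c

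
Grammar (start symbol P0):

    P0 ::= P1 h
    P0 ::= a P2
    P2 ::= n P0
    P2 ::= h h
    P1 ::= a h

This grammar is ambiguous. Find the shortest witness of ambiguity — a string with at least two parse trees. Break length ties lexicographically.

length 3: a h h has 2 parse trees

Two derivations of a h h:
  P0 ⇒ P1 h ⇒ a h h
  P0 ⇒ a P2 ⇒ a h h

a h h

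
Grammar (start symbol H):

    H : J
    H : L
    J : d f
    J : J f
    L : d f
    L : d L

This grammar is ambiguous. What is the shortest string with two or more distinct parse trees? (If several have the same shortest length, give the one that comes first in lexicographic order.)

length 2: d f has 2 parse trees

Two derivations of d f:
  H ⇒ J ⇒ d f
  H ⇒ L ⇒ d f

d f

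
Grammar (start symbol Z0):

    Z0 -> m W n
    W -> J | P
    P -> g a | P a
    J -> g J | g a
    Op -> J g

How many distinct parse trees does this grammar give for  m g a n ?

2

Parse trees for m g a n:
  [Z0 m [W [J g a]] n]
  [Z0 m [W [P g a]] n]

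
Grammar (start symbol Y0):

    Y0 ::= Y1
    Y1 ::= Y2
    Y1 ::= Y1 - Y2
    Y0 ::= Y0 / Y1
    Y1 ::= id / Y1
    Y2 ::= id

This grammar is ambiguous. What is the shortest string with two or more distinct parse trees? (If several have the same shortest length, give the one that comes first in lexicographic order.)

length 1: no string has ≥2 trees
length 3: id / id has 2 parse trees

Two derivations of id / id:
  Y0 ⇒ Y1 ⇒ id / Y1 ⇒ id / Y2 ⇒ id / id
  Y0 ⇒ Y0 / Y1 ⇒ Y1 / Y1 ⇒ Y2 / Y1 ⇒ id / Y1 ⇒ id / Y2 ⇒ id / id

id / id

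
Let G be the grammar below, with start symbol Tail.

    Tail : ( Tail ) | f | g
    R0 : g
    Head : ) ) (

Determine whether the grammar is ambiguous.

Unambiguous

Only Tail is reachable from Tail; ignoring the rest: L(Tail) is { openⁿ atom closeⁿ : n ≥ 0 }. The bracket depth fixes n, and the derivation is forced at every step.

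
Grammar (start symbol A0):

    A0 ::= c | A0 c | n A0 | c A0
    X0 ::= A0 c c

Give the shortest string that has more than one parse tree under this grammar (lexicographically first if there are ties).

length 1: no string has ≥2 trees
length 2: c c has 2 parse trees

Two derivations of c c:
  A0 ⇒ A0 c ⇒ c c
  A0 ⇒ c A0 ⇒ c c

c c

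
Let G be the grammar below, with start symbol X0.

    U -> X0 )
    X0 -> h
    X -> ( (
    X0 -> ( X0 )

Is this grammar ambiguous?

Only X0 is reachable from X0; ignoring the rest: Each string is a nest of matched brackets around a single atom. An opening bracket forces the recursive rule; an atom forces the base rule.

Unambiguous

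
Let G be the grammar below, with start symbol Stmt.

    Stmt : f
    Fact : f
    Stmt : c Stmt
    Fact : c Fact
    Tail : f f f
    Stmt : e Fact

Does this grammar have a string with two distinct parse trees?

(Tail is unreachable from Stmt, so its rules don't affect L(Stmt).) Each reachable nonterminal has at most one production per leading terminal, and all productions are right-linear; the derivation is determined token-by-token.

Unambiguous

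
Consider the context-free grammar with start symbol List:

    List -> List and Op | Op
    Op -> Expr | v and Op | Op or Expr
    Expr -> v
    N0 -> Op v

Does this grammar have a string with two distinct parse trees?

Ambiguous

Witness: v and v

Derivation 1: List ⇒ List and Op ⇒ Op and Op ⇒ Expr and Op ⇒ v and Op ⇒ v and Expr ⇒ v and v
Derivation 2: List ⇒ Op ⇒ v and Op ⇒ v and Expr ⇒ v and v

Two distinct leftmost derivations for the same string.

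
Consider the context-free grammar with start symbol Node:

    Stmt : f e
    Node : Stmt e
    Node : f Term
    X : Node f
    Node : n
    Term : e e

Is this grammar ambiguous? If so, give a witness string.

Witness: f e e

Derivation 1: Node ⇒ Stmt e ⇒ f e e
Derivation 2: Node ⇒ f Term ⇒ f e e

Two distinct leftmost derivations for the same string.

Ambiguous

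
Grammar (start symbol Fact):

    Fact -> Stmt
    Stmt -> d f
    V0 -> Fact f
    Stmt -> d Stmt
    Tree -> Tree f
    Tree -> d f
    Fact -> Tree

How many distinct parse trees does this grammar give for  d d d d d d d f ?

Parse trees for d d d d d d d f:
  [Fact [Stmt d [Stmt d [Stmt d [Stmt d [Stmt d [Stmt d [Stmt d f]]]]]]]]

1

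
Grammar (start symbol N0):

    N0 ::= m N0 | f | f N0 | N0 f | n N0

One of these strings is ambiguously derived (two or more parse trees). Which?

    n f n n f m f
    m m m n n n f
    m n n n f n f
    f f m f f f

f f m f f f

n f n n f m f: 1 tree
m m m n n n f: 1 tree
m n n n f n f: 1 tree
f f m f f f: 16 trees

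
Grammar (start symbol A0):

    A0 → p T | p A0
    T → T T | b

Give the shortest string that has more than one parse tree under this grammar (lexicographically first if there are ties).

length 2: no string has ≥2 trees
length 3: no string has ≥2 trees
length 4: p b b b has 2 parse trees

Two derivations of p b b b:
  A0 ⇒ p T ⇒ p T T ⇒ p T T T ⇒ p b T T ⇒ p b b T ⇒ p b b b
  A0 ⇒ p T ⇒ p T T ⇒ p b T ⇒ p b T T ⇒ p b b T ⇒ p b b b

p b b b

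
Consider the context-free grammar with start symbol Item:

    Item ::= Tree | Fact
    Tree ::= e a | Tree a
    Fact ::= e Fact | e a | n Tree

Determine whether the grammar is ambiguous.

Ambiguous

Witness: e a

Derivation 1: Item ⇒ Tree ⇒ e a
Derivation 2: Item ⇒ Fact ⇒ e a

Two distinct leftmost derivations for the same string.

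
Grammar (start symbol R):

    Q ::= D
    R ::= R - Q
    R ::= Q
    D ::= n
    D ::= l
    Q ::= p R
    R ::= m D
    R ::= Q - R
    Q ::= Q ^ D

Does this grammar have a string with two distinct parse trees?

Ambiguous

Witness: l - l

Derivation 1: R ⇒ R - Q ⇒ Q - Q ⇒ D - Q ⇒ l - Q ⇒ l - D ⇒ l - l
Derivation 2: R ⇒ Q - R ⇒ D - R ⇒ l - R ⇒ l - Q ⇒ l - D ⇒ l - l

Two distinct leftmost derivations for the same string.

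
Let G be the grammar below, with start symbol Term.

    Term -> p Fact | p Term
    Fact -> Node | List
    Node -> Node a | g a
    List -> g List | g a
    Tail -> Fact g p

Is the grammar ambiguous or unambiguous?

Ambiguous

Witness: p g a

Derivation 1: Term ⇒ p Fact ⇒ p Node ⇒ p g a
Derivation 2: Term ⇒ p Fact ⇒ p List ⇒ p g a

Two distinct leftmost derivations for the same string.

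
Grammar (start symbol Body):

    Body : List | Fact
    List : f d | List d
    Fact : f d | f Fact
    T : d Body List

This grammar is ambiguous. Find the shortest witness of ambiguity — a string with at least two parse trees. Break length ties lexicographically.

f d

length 2: f d has 2 parse trees

Two derivations of f d:
  Body ⇒ List ⇒ f d
  Body ⇒ Fact ⇒ f d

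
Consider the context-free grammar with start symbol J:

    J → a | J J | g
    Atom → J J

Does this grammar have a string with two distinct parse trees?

Ambiguous

Witness: a a a

Derivation 1: J ⇒ J J ⇒ a J ⇒ a J J ⇒ a a J ⇒ a a a
Derivation 2: J ⇒ J J ⇒ J J J ⇒ a J J ⇒ a a J ⇒ a a a

Two distinct leftmost derivations for the same string.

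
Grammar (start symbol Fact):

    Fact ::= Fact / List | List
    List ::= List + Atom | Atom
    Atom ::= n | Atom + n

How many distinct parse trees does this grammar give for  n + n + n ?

4

Parse trees for n + n + n:
  [Fact [List [List [Atom n]] + [Atom [Atom n] + n]]]
  [Fact [List [List [List [Atom n]] + [Atom n]] + [Atom n]]]
  [Fact [List [List [Atom [Atom n] + n]] + [Atom n]]]
  [Fact [List [Atom [Atom [Atom n] + n] + n]]]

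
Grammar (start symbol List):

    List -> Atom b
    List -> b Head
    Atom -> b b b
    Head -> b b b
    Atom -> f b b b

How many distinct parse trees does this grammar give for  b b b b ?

Parse trees for b b b b:
  [List [Atom b b b] b]
  [List b [Head b b b]]

2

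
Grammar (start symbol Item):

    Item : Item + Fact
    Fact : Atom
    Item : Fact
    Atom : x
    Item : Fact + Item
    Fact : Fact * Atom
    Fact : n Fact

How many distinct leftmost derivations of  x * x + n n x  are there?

2

Parse trees for x * x + n n x:
  [Item [Item [Fact [Fact [Atom x]] * [Atom x]]] + [Fact n [Fact n [Fact [Atom x]]]]]
  [Item [Fact [Fact [Atom x]] * [Atom x]] + [Item [Fact n [Fact n [Fact [Atom x]]]]]]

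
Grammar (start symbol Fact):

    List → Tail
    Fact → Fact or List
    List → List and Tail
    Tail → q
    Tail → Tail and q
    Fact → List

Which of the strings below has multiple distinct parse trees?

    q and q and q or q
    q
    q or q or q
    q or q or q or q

q and q and q or q: 4 trees
q: 1 tree
q or q or q: 1 tree
q or q or q or q: 1 tree

q and q and q or q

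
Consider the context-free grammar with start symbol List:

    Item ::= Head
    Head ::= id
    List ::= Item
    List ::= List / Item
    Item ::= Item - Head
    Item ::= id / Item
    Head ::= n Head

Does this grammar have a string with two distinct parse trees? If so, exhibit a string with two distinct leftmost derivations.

Ambiguous

Witness: id / id

Derivation 1: List ⇒ Item ⇒ id / Item ⇒ id / Head ⇒ id / id
Derivation 2: List ⇒ List / Item ⇒ Item / Item ⇒ Head / Item ⇒ id / Item ⇒ id / Head ⇒ id / id

Two distinct leftmost derivations for the same string.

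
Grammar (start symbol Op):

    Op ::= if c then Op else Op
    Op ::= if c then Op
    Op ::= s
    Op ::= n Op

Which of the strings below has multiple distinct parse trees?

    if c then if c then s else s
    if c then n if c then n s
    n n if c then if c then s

if c then if c then s else s

if c then if c then s else s: 2 trees
if c then n if c then n s: 1 tree
n n if c then if c then s: 1 tree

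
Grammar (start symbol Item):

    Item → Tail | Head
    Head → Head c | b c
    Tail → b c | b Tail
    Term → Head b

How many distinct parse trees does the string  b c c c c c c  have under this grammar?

1

Parse trees for b c c c c c c:
  [Item [Head [Head [Head [Head [Head [Head b c] c] c] c] c] c]]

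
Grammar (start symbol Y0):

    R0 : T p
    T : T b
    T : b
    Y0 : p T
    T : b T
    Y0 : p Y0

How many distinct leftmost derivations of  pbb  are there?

2

Parse trees for pbb:
  [Y0 p [T [T b] b]]
  [Y0 p [T b [T b]]]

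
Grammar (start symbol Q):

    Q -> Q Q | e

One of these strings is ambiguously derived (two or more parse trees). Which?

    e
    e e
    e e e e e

e: 1 tree
e e: 1 tree
e e e e e: 14 trees

e e e e e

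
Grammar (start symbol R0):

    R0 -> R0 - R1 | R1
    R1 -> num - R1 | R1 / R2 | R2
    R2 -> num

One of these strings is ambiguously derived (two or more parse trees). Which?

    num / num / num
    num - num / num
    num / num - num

num / num / num: 1 tree
num - num / num: 3 trees
num / num - num: 1 tree

num - num / num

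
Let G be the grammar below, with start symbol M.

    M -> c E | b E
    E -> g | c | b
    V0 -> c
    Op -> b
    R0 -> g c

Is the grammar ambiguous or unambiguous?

Unambiguous

Only M, E are reachable from M; ignoring the rest: Each reachable nonterminal has at most one production per leading terminal, and all productions are right-linear; the derivation is determined token-by-token.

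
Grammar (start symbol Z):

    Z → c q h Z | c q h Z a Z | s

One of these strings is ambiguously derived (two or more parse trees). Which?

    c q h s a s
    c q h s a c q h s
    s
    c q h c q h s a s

c q h s a s: 1 tree
c q h s a c q h s: 1 tree
s: 1 tree
c q h c q h s a s: 2 trees

c q h c q h s a s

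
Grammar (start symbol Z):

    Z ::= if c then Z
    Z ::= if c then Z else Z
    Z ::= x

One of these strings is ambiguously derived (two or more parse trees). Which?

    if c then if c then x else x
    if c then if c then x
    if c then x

if c then if c then x else x

if c then if c then x else x: 2 trees
if c then if c then x: 1 tree
if c then x: 1 tree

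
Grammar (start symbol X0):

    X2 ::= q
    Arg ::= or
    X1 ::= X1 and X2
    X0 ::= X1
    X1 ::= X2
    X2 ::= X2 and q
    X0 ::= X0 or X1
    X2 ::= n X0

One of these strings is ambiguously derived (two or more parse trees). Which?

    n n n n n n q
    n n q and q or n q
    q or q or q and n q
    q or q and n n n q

n n q and q or n q

n n n n n n q: 1 tree
n n q and q or n q: 12 trees
q or q or q and n q: 1 tree
q or q and n n n q: 1 tree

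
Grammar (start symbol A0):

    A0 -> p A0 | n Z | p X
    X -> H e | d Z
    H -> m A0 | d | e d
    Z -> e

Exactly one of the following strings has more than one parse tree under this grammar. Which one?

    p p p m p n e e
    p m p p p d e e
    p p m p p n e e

p m p p p d e e

p p p m p n e e: 1 tree
p m p p p d e e: 2 trees
p p m p p n e e: 1 tree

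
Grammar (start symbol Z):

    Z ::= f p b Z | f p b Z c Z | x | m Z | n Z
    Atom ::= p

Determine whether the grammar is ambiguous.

Ambiguous

Witness: f p b f p b x c x

Derivation 1: Z ⇒ f p b Z ⇒ f p b f p b Z c Z ⇒ f p b f p b x c Z ⇒ f p b f p b x c x
Derivation 2: Z ⇒ f p b Z c Z ⇒ f p b f p b Z c Z ⇒ f p b f p b x c Z ⇒ f p b f p b x c x

Two distinct leftmost derivations for the same string.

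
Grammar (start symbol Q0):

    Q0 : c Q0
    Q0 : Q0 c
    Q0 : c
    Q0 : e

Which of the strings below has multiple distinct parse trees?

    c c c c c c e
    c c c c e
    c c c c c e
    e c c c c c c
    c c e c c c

c c c c c c e: 1 tree
c c c c e: 1 tree
c c c c c e: 1 tree
e c c c c c c: 1 tree
c c e c c c: 10 trees

c c e c c c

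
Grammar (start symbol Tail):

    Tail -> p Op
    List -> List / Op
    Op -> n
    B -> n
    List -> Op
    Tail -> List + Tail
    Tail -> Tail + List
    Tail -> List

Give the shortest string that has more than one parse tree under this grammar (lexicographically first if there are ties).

n + n

length 1: no string has ≥2 trees
length 2: no string has ≥2 trees
length 3: n + n has 2 parse trees

Two derivations of n + n:
  Tail ⇒ List + Tail ⇒ Op + Tail ⇒ n + Tail ⇒ n + List ⇒ n + Op ⇒ n + n
  Tail ⇒ Tail + List ⇒ List + List ⇒ Op + List ⇒ n + List ⇒ n + Op ⇒ n + n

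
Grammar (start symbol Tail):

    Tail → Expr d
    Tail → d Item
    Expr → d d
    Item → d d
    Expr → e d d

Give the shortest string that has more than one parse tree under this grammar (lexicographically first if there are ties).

length 3: d d d has 2 parse trees

Two derivations of d d d:
  Tail ⇒ Expr d ⇒ d d d
  Tail ⇒ d Item ⇒ d d d

d d d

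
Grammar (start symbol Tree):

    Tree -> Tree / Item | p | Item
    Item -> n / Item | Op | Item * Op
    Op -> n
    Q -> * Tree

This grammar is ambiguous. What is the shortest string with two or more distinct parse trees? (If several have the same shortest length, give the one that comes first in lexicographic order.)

length 1: no string has ≥2 trees
length 3: n / n has 2 parse trees

Two derivations of n / n:
  Tree ⇒ Tree / Item ⇒ Item / Item ⇒ Op / Item ⇒ n / Item ⇒ n / Op ⇒ n / n
  Tree ⇒ Item ⇒ n / Item ⇒ n / Op ⇒ n / n

n / n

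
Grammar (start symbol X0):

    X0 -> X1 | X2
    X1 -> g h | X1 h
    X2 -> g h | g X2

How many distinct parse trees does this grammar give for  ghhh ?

Parse trees for ghhh:
  [X0 [X1 [X1 [X1 g h] h] h]]

1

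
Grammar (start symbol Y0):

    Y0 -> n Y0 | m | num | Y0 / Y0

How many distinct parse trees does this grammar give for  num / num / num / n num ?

Parse trees for num / num / num / n num:
  [Y0 [Y0 num] / [Y0 [Y0 num] / [Y0 [Y0 num] / [Y0 n [Y0 num]]]]]
  [Y0 [Y0 num] / [Y0 [Y0 [Y0 num] / [Y0 num]] / [Y0 n [Y0 num]]]]
  [Y0 [Y0 [Y0 num] / [Y0 num]] / [Y0 [Y0 num] / [Y0 n [Y0 num]]]]
  [Y0 [Y0 [Y0 num] / [Y0 [Y0 num] / [Y0 num]]] / [Y0 n [Y0 num]]]
  [Y0 [Y0 [Y0 [Y0 num] / [Y0 num]] / [Y0 num]] / [Y0 n [Y0 num]]]

5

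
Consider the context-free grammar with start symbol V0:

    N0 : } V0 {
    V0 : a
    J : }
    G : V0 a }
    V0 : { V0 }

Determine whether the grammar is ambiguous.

(G, N0, J are unreachable from V0, so their rules don't affect L(V0).) Each string is a nest of matched brackets around a single atom. An opening bracket forces the recursive rule; an atom forces the base rule.

Unambiguous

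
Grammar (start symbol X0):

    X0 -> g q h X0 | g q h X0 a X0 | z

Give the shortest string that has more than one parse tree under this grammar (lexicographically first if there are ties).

g q h g q h z a z

length 1: no string has ≥2 trees
length 4: no string has ≥2 trees
length 6: no string has ≥2 trees
length 7: no string has ≥2 trees
length 9: g q h g q h z a z has 2 parse trees

Two derivations of g q h g q h z a z:
  X0 ⇒ g q h X0 ⇒ g q h g q h X0 a X0 ⇒ g q h g q h z a X0 ⇒ g q h g q h z a z
  X0 ⇒ g q h X0 a X0 ⇒ g q h g q h X0 a X0 ⇒ g q h g q h z a X0 ⇒ g q h g q h z a z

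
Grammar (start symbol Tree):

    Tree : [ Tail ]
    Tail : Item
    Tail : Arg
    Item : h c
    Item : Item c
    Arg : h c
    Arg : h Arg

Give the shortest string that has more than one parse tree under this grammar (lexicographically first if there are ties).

length 4: [ h c ] has 2 parse trees

Two derivations of [ h c ]:
  Tree ⇒ [ Tail ] ⇒ [ Item ] ⇒ [ h c ]
  Tree ⇒ [ Tail ] ⇒ [ Arg ] ⇒ [ h c ]

[ h c ]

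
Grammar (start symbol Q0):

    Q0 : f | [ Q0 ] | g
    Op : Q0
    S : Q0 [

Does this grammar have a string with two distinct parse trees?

(Op, S are unreachable from Q0, so their rules don't affect L(Q0).) Each string is a nest of matched brackets around a single atom. An opening bracket forces the recursive rule; an atom forces the base rule.

Unambiguous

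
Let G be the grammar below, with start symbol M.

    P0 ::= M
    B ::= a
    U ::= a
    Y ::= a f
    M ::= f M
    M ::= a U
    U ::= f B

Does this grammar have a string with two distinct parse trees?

Unambiguous

Only M, U, B are reachable from M; ignoring the rest: The reachable rules are right-linear with at most one rule per (nonterminal, next-terminal) pair. Each input token forces the next rule, so parsing is deterministic.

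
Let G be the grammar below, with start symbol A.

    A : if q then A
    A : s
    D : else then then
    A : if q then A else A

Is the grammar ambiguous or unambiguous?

Witness: if q then if q then s else s

Derivation 1: A ⇒ if q then A ⇒ if q then if q then A else A ⇒ if q then if q then s else A ⇒ if q then if q then s else s
Derivation 2: A ⇒ if q then A else A ⇒ if q then if q then A else A ⇒ if q then if q then s else A ⇒ if q then if q then s else s

Two distinct leftmost derivations for the same string.

Ambiguous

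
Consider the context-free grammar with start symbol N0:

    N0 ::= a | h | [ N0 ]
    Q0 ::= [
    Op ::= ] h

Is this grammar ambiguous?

Unambiguous

Only N0 is reachable from N0; ignoring the rest: Each string is a nest of matched brackets around a single atom. An opening bracket forces the recursive rule; an atom forces the base rule.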